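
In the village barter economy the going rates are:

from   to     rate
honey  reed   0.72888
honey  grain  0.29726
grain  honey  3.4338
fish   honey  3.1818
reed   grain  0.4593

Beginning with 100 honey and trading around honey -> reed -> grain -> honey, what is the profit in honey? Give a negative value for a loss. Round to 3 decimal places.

14.955

100 honey × 0.72888 = 72.888 reed
72.888 reed × 0.4593 = 33.4774584 grain
33.4774584 grain × 3.4338 = 114.95489665392 honey
Net change: 114.95489665392 − 100 = 14.95489665392 honey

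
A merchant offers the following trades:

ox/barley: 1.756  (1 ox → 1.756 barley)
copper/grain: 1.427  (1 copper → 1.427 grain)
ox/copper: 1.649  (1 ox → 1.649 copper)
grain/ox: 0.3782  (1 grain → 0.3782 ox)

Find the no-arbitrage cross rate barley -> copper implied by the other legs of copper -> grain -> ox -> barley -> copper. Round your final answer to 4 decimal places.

Known legs of the cycle: 1.427 × 0.3782 × 1.756 = 0.9476980984
For no arbitrage the full-cycle product must be 1, so the missing rate is 1 / 0.9476980984 ≈ 1.055188.

1.0552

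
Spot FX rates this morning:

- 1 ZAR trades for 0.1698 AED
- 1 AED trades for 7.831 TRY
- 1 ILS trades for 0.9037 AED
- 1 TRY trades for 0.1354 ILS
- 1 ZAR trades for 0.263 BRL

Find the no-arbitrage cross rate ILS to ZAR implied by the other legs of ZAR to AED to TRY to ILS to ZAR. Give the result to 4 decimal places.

Known legs of the cycle: 0.1698 × 7.831 × 0.1354 = 0.18004189452
For no arbitrage the full-cycle product must be 1, so the missing rate is 1 / 0.18004189452 ≈ 5.554263.

5.5543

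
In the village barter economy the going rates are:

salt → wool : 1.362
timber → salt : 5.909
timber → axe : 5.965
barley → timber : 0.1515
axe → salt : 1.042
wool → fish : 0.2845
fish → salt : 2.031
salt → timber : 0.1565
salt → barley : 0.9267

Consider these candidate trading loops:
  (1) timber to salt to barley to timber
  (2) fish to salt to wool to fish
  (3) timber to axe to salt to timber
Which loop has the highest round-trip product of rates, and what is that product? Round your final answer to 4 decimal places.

(1) 5.909 × 0.9267 × 0.1515 = 0.82959
(2) 2.031 × 1.362 × 0.2845 = 0.78699
(3) 5.965 × 1.042 × 0.1565 = 0.97273
Highest is cycle (3) at 0.9727 (≤1, no arbitrage).

0.9727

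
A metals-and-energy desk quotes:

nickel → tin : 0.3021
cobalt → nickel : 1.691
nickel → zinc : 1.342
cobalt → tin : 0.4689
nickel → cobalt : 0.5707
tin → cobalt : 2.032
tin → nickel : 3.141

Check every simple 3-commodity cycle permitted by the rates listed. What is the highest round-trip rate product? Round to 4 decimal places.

cobalt→nickel→tin→cobalt: 1.691 × 0.3021 × 2.032 = 1.03805
cobalt→tin→nickel→cobalt: 0.4689 × 3.141 × 0.5707 = 0.84054
Maximum is cobalt→nickel→tin→cobalt at 1.0380; arbitrage exists.

1.0380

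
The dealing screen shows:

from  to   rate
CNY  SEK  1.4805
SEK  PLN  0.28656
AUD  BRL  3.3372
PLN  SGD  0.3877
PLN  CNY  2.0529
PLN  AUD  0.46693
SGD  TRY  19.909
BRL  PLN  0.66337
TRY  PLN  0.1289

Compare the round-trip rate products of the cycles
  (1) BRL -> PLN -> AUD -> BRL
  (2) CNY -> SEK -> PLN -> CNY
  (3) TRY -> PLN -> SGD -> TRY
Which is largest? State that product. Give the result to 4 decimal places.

(1) 0.66337 × 0.46693 × 3.3372 = 1.03369
(2) 1.4805 × 0.28656 × 2.0529 = 0.87095
(3) 0.1289 × 0.3877 × 19.909 = 0.99494
Highest is cycle (1) at 1.0337 (>1, arbitrage).

1.0337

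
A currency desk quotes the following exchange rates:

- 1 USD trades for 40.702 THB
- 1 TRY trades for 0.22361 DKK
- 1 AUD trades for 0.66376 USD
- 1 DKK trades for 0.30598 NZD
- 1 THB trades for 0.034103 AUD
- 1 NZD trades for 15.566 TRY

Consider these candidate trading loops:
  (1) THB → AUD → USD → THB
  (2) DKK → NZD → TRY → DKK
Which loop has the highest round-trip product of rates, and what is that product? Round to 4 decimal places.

1.0650

(1) 0.034103 × 0.66376 × 40.702 = 0.92134
(2) 0.30598 × 15.566 × 0.22361 = 1.06503
Highest is cycle (2) at 1.0650 (>1, arbitrage).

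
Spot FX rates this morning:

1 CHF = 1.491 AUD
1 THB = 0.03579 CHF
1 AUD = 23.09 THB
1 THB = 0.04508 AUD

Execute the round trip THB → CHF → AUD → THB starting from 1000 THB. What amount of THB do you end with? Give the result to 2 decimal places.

1232.15

1000 THB × 0.03579 = 35.79 CHF
35.79 CHF × 1.491 = 53.36289 AUD
53.36289 AUD × 23.09 = 1232.1491301 THB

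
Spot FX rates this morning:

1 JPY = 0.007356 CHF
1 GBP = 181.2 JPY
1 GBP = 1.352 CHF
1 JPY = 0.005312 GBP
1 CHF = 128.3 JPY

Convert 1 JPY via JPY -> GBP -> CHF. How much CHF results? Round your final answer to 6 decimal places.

1 JPY × 0.005312 = 0.005312 GBP
0.005312 GBP × 1.352 = 0.007181824 CHF

0.007182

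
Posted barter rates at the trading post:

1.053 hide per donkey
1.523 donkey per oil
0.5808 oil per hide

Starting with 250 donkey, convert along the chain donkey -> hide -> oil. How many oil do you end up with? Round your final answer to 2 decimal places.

152.90

250 donkey × 1.053 = 263.25 hide
263.25 hide × 0.5808 = 152.8956 oil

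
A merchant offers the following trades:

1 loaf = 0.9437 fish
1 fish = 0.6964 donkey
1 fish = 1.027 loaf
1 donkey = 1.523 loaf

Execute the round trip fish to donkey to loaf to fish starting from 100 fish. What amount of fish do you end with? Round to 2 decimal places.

100.09

100 fish × 0.6964 = 69.64 donkey
69.64 donkey × 1.523 = 106.06172 loaf
106.06172 loaf × 0.9437 = 100.090445164 fish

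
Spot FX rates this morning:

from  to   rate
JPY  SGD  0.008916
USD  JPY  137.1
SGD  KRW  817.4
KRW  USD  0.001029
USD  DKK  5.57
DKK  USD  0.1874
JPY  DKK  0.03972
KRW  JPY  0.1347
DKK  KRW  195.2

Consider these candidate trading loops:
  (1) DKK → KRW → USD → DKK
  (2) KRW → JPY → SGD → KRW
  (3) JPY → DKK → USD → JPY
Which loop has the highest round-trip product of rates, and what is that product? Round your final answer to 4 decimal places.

1.1188

(1) 195.2 × 0.001029 × 5.57 = 1.11879
(2) 0.1347 × 0.008916 × 817.4 = 0.98169
(3) 0.03972 × 0.1874 × 137.1 = 1.02051
Highest is cycle (1) at 1.1188 (>1, arbitrage).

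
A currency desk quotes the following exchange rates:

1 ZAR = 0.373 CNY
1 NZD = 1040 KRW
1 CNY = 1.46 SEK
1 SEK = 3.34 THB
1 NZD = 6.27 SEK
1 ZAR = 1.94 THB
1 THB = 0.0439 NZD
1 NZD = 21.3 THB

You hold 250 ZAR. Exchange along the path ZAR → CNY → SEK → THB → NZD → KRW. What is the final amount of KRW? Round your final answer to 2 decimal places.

250 ZAR × 0.373 = 93.25 CNY
93.25 CNY × 1.46 = 136.145 SEK
136.145 SEK × 3.34 = 454.7243 THB
454.7243 THB × 0.0439 = 19.96239677 NZD
19.96239677 NZD × 1040 = 20760.8926408 KRW

20760.89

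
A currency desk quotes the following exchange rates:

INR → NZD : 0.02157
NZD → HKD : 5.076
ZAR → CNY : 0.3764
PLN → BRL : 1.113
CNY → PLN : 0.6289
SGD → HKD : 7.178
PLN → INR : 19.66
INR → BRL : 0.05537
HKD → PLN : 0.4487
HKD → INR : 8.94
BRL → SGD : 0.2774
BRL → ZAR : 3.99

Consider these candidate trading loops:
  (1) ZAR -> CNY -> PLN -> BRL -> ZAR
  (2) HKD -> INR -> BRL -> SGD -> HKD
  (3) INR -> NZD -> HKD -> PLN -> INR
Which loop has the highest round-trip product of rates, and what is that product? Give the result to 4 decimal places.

(1) 0.3764 × 0.6289 × 1.113 × 3.99 = 1.05123
(2) 8.94 × 0.05537 × 0.2774 × 7.178 = 0.98565
(3) 0.02157 × 5.076 × 0.4487 × 19.66 = 0.96585
Highest is cycle (1) at 1.0512 (>1, arbitrage).

1.0512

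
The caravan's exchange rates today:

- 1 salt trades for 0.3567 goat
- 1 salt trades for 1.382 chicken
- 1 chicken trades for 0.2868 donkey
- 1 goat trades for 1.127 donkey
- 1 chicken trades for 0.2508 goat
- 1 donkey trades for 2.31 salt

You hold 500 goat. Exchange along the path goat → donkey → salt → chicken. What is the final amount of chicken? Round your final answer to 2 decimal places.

1798.93

500 goat × 1.127 = 563.5 donkey
563.5 donkey × 2.31 = 1301.685 salt
1301.685 salt × 1.382 = 1798.92867 chicken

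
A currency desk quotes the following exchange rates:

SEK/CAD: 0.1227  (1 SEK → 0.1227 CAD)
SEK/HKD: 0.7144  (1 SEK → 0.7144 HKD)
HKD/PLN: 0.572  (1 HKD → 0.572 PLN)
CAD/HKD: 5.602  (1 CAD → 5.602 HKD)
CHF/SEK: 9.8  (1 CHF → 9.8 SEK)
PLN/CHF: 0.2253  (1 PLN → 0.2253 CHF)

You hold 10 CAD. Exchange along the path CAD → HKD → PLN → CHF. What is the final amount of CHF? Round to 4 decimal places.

7.2194

10 CAD × 5.602 = 56.02 HKD
56.02 HKD × 0.572 = 32.04344 PLN
32.04344 PLN × 0.2253 = 7.219387032 CHF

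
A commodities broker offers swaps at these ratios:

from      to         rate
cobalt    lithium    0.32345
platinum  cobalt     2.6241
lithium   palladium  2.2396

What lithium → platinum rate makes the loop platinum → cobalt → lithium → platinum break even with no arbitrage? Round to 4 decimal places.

Known legs of the cycle: 2.6241 × 0.32345 = 0.848765145
For no arbitrage the full-cycle product must be 1, so the missing rate is 1 / 0.848765145 ≈ 1.178182.

1.1782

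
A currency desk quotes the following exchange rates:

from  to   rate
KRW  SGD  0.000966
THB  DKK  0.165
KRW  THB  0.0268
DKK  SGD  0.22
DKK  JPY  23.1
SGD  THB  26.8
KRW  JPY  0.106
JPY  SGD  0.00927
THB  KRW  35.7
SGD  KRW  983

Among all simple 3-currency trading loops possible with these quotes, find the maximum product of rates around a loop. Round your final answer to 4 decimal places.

DKK→SGD→THB→DKK: 0.22 × 26.8 × 0.165 = 0.97284
KRW→JPY→SGD→KRW: 0.106 × 0.00927 × 983 = 0.96592
KRW→SGD→THB→KRW: 0.000966 × 26.8 × 35.7 = 0.92423
Maximum is DKK→SGD→THB→DKK at 0.9728; no arbitrage — every cycle loses value.

0.9728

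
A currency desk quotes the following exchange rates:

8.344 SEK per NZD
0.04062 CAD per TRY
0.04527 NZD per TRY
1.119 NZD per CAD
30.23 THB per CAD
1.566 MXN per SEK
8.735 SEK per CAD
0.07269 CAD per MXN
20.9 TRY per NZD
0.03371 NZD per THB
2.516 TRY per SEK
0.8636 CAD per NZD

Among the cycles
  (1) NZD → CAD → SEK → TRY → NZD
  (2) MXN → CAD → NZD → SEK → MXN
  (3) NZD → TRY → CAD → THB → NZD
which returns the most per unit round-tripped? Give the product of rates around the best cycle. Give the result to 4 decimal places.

(1) 0.8636 × 8.735 × 2.516 × 0.04527 = 0.85920
(2) 0.07269 × 1.119 × 8.344 × 1.566 = 1.06285
(3) 20.9 × 0.04062 × 30.23 × 0.03371 = 0.86513
Highest is cycle (2) at 1.0628 (>1, arbitrage).

1.0628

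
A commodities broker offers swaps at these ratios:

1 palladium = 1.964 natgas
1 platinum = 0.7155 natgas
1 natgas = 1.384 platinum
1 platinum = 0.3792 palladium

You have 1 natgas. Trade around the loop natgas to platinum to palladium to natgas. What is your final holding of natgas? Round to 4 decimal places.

1.0307

1 natgas × 1.384 = 1.384 platinum
1.384 platinum × 0.3792 = 0.5248128 palladium
0.5248128 palladium × 1.964 = 1.0307323392 natgas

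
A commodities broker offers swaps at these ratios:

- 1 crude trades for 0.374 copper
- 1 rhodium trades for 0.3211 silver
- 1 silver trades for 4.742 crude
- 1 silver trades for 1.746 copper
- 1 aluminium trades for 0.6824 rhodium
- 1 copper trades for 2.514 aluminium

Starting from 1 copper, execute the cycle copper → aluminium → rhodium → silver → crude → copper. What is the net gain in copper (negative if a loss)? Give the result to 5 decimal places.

1 copper × 2.514 = 2.514 aluminium
2.514 aluminium × 0.6824 = 1.7155536 rhodium
1.7155536 rhodium × 0.3211 = 0.55086426096 silver
0.55086426096 silver × 4.742 = 2.61219832547232 crude
2.61219832547232 crude × 0.374 = 0.97696217372664768 copper
Net change: 0.97696217372664768 − 1 = -0.02303782627335232 copper

-0.02304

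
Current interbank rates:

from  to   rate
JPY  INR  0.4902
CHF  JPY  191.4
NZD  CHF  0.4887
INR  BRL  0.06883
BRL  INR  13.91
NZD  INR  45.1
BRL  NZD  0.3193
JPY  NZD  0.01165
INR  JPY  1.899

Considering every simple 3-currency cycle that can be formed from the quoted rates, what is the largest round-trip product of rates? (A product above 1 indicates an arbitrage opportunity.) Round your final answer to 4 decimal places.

JPY→NZD→CHF→JPY: 0.01165 × 0.4887 × 191.4 = 1.08971
JPY→NZD→INR→JPY: 0.01165 × 45.1 × 1.899 = 0.99776
INR→BRL→NZD→INR: 0.06883 × 0.3193 × 45.1 = 0.99118
Maximum is JPY→NZD→CHF→JPY at 1.0897; arbitrage exists.

1.0897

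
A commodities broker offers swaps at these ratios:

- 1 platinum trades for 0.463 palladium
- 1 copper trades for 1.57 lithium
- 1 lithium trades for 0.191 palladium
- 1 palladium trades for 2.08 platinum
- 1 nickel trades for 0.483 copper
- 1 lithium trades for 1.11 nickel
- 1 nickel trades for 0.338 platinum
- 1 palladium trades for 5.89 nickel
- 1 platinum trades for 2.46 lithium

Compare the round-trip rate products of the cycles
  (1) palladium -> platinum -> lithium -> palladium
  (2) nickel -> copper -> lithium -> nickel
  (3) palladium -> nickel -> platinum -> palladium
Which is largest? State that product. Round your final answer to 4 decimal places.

0.9773

(1) 2.08 × 2.46 × 0.191 = 0.97731
(2) 0.483 × 1.57 × 1.11 = 0.84172
(3) 5.89 × 0.338 × 0.463 = 0.92175
Highest is cycle (1) at 0.9773 (≤1, no arbitrage).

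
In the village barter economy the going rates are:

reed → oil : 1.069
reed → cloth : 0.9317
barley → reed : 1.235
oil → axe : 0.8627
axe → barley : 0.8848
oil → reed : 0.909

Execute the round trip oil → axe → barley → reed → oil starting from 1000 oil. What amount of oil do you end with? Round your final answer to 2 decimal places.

1007.74

1000 oil × 0.8627 = 862.7 axe
862.7 axe × 0.8848 = 763.31696 barley
763.31696 barley × 1.235 = 942.6964456 reed
942.6964456 reed × 1.069 = 1007.7425003464 oil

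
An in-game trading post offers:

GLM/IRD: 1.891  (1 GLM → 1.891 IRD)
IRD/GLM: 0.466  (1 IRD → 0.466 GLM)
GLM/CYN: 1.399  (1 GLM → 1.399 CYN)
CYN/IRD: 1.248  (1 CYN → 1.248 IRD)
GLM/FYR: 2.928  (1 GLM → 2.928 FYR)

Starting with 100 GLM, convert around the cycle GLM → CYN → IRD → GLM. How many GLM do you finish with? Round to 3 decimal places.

100 GLM × 1.399 = 139.9 CYN
139.9 CYN × 1.248 = 174.5952 IRD
174.5952 IRD × 0.466 = 81.3613632 GLM

81.361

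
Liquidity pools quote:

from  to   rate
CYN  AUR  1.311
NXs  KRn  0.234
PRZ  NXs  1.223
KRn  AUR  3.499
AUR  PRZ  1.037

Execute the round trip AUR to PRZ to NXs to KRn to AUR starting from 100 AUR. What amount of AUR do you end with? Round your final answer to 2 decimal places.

103.84

100 AUR × 1.037 = 103.7 PRZ
103.7 PRZ × 1.223 = 126.8251 NXs
126.8251 NXs × 0.234 = 29.6770734 KRn
29.6770734 KRn × 3.499 = 103.8400798266 AUR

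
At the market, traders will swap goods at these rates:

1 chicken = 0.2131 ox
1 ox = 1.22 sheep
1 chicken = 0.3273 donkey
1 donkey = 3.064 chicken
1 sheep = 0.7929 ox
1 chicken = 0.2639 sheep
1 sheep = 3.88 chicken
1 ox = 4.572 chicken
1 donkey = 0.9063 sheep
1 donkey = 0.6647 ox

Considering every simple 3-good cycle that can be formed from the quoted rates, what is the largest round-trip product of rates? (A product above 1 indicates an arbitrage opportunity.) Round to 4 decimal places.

sheep→chicken→donkey→sheep: 3.88 × 0.3273 × 0.9063 = 1.15093
sheep→chicken→ox→sheep: 3.88 × 0.2131 × 1.22 = 1.00873
donkey→ox→chicken→donkey: 0.6647 × 4.572 × 0.3273 = 0.99467
sheep→ox→chicken→sheep: 0.7929 × 4.572 × 0.2639 = 0.95667
Maximum is sheep→chicken→donkey→sheep at 1.1509; arbitrage exists.

1.1509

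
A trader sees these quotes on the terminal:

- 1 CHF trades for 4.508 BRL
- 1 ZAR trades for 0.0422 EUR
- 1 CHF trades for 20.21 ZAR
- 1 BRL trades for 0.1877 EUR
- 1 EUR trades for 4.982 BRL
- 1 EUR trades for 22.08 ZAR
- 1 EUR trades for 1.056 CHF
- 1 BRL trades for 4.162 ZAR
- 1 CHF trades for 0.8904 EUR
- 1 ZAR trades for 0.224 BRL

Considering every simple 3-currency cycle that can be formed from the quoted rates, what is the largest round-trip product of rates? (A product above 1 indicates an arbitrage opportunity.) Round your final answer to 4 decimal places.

0.9283

BRL→EUR→ZAR→BRL: 0.1877 × 22.08 × 0.224 = 0.92835
ZAR→EUR→CHF→ZAR: 0.0422 × 1.056 × 20.21 = 0.90062
BRL→EUR→CHF→BRL: 0.1877 × 1.056 × 4.508 = 0.89354
BRL→ZAR→EUR→BRL: 4.162 × 0.0422 × 4.982 = 0.87502
Maximum is BRL→EUR→ZAR→BRL at 0.9283; no arbitrage — every cycle loses value.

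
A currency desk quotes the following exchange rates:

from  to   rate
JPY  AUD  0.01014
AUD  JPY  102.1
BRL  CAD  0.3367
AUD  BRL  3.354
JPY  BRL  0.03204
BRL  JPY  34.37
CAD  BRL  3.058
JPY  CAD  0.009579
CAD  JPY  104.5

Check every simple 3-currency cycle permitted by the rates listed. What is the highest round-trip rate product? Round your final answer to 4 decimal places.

1.1689

BRL→JPY→AUD→BRL: 34.37 × 0.01014 × 3.354 = 1.16891
CAD→JPY→BRL→CAD: 104.5 × 0.03204 × 0.3367 = 1.12733
CAD→BRL→JPY→CAD: 3.058 × 34.37 × 0.009579 = 1.00679
Maximum is BRL→JPY→AUD→BRL at 1.1689; arbitrage exists.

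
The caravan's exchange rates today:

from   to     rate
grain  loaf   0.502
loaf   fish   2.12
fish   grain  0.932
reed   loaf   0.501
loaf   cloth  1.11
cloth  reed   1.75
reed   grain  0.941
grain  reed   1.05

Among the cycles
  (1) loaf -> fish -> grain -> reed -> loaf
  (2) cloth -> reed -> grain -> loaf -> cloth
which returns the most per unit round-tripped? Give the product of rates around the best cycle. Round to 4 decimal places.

1.0394

(1) 2.12 × 0.932 × 1.05 × 0.501 = 1.03939
(2) 1.75 × 0.941 × 0.502 × 1.11 = 0.91760
Highest is cycle (1) at 1.0394 (>1, arbitrage).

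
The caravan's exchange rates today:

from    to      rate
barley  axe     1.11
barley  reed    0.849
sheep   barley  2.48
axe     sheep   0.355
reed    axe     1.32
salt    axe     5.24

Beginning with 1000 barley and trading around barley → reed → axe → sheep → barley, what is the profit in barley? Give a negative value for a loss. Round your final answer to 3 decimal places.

-13.353

1000 barley × 0.849 = 849 reed
849 reed × 1.32 = 1120.68 axe
1120.68 axe × 0.355 = 397.8414 sheep
397.8414 sheep × 2.48 = 986.646672 barley
Net change: 986.646672 − 1000 = -13.353328 barley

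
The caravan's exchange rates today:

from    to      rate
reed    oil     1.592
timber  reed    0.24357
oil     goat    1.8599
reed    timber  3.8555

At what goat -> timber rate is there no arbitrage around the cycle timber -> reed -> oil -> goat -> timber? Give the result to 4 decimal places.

Known legs of the cycle: 0.24357 × 1.592 × 1.8599 = 0.721201222056
For no arbitrage the full-cycle product must be 1, so the missing rate is 1 / 0.721201222056 ≈ 1.386576.

1.3866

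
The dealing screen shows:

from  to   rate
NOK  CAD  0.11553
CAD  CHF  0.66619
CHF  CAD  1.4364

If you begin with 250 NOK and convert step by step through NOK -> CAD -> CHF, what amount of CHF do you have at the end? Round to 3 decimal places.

250 NOK × 0.11553 = 28.8825 CAD
28.8825 CAD × 0.66619 = 19.241232675 CHF

19.241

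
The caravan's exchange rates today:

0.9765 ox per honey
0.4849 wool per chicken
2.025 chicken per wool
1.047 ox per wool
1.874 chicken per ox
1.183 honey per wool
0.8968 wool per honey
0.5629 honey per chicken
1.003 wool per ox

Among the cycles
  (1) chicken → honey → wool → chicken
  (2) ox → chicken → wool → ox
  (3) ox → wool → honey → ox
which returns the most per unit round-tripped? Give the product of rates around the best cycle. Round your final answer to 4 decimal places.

1.1587

(1) 0.5629 × 0.8968 × 2.025 = 1.02224
(2) 1.874 × 0.4849 × 1.047 = 0.95141
(3) 1.003 × 1.183 × 0.9765 = 1.15867
Highest is cycle (3) at 1.1587 (>1, arbitrage).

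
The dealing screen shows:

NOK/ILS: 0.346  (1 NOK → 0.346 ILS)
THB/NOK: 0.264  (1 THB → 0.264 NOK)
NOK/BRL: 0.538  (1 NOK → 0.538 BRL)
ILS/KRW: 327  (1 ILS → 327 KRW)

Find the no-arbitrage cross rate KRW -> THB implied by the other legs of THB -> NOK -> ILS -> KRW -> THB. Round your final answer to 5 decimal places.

0.03348

Known legs of the cycle: 0.264 × 0.346 × 327 = 29.869488
For no arbitrage the full-cycle product must be 1, so the missing rate is 1 / 29.869488 ≈ 0.0334790.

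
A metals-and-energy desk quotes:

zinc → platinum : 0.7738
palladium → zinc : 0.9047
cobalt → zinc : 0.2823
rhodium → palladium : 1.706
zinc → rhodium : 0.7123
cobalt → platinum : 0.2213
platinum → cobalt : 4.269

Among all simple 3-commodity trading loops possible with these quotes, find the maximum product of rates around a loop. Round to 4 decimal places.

zinc→rhodium→palladium→zinc: 0.7123 × 1.706 × 0.9047 = 1.09938
zinc→platinum→cobalt→zinc: 0.7738 × 4.269 × 0.2823 = 0.93254
Maximum is zinc→rhodium→palladium→zinc at 1.0994; arbitrage exists.

1.0994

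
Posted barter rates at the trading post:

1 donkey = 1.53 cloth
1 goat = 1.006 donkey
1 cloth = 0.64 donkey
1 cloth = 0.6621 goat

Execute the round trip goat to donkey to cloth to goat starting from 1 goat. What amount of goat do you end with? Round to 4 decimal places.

1.0191

1 goat × 1.006 = 1.006 donkey
1.006 donkey × 1.53 = 1.53918 cloth
1.53918 cloth × 0.6621 = 1.019091078 goat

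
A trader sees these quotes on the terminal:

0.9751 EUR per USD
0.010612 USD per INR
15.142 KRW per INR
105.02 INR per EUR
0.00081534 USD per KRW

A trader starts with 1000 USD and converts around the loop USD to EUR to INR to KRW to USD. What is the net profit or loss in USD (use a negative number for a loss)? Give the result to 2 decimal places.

264.28

1000 USD × 0.9751 = 975.1 EUR
975.1 EUR × 105.02 = 102405.002 INR
102405.002 INR × 15.142 = 1550616.540284 KRW
1550616.540284 KRW × 0.00081534 = 1264.27968995515656 USD
Net change: 1264.27968995515656 − 1000 = 264.27968995515656 USD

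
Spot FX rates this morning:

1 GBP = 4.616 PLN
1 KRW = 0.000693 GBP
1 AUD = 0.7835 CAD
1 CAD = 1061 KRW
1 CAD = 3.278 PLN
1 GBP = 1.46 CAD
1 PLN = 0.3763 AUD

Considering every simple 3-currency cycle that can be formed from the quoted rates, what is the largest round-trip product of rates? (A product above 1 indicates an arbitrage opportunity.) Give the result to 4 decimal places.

KRW→GBP→CAD→KRW: 0.000693 × 1.46 × 1061 = 1.07350
AUD→CAD→PLN→AUD: 0.7835 × 3.278 × 0.3763 = 0.96646
Maximum is KRW→GBP→CAD→KRW at 1.0735; arbitrage exists.

1.0735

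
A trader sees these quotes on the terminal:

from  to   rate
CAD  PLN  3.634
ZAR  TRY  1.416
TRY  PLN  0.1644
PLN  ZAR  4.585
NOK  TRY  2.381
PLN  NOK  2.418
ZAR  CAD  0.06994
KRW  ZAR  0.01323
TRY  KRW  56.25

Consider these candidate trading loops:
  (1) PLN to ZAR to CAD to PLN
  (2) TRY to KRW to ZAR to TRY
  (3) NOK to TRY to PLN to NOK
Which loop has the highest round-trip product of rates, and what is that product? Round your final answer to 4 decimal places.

1.1653

(1) 4.585 × 0.06994 × 3.634 = 1.16533
(2) 56.25 × 0.01323 × 1.416 = 1.05377
(3) 2.381 × 0.1644 × 2.418 = 0.94649
Highest is cycle (1) at 1.1653 (>1, arbitrage).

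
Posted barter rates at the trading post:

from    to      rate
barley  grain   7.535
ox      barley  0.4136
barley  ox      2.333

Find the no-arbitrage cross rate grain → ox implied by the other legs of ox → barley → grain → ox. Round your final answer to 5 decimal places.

0.32088

Known legs of the cycle: 0.4136 × 7.535 = 3.116476
For no arbitrage the full-cycle product must be 1, so the missing rate is 1 / 3.116476 ≈ 0.3208752.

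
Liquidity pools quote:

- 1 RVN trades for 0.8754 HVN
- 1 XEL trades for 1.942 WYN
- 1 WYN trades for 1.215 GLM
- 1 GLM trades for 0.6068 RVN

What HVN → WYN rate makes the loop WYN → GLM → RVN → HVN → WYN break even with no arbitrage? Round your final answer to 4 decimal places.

1.5494

Known legs of the cycle: 1.215 × 0.6068 × 0.8754 = 0.6453991548
For no arbitrage the full-cycle product must be 1, so the missing rate is 1 / 0.6453991548 ≈ 1.549429.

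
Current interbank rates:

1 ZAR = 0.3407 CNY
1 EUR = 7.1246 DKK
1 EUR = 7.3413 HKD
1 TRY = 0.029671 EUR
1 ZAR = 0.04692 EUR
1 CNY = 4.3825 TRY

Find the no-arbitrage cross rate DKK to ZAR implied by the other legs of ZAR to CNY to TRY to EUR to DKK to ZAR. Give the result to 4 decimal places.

Known legs of the cycle: 0.3407 × 4.3825 × 0.029671 × 7.1246 = 0.31563614349807715
For no arbitrage the full-cycle product must be 1, so the missing rate is 1 / 0.31563614349807715 ≈ 3.168205.

3.1682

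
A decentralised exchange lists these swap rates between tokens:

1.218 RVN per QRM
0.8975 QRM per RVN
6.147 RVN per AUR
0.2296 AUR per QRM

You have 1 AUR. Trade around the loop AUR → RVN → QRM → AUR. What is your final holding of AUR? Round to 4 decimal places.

1.2667

1 AUR × 6.147 = 6.147 RVN
6.147 RVN × 0.8975 = 5.5169325 QRM
5.5169325 QRM × 0.2296 = 1.266687702 AUR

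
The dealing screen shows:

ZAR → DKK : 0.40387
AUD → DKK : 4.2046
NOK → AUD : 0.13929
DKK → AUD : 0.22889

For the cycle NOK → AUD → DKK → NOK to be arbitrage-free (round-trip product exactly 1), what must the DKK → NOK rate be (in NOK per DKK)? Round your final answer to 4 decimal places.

Known legs of the cycle: 0.13929 × 4.2046 = 0.585658734
For no arbitrage the full-cycle product must be 1, so the missing rate is 1 / 0.585658734 ≈ 1.707479.

1.7075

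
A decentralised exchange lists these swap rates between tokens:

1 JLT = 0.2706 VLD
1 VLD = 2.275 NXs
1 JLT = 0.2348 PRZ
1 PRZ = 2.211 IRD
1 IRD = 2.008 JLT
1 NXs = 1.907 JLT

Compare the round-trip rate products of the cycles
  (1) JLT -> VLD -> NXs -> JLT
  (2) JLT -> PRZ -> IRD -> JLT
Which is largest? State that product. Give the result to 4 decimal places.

1.1740

(1) 0.2706 × 2.275 × 1.907 = 1.17398
(2) 0.2348 × 2.211 × 2.008 = 1.04244
Highest is cycle (1) at 1.1740 (>1, arbitrage).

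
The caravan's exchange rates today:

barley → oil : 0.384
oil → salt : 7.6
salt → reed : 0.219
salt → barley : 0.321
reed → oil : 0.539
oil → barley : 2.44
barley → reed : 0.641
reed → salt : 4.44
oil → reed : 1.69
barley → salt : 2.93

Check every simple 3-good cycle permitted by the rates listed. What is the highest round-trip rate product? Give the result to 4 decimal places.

0.9368

barley→oil→salt→barley: 0.384 × 7.6 × 0.321 = 0.93681
barley→reed→salt→barley: 0.641 × 4.44 × 0.321 = 0.91358
salt→reed→oil→salt: 0.219 × 0.539 × 7.6 = 0.89711
barley→reed→oil→barley: 0.641 × 0.539 × 2.44 = 0.84302
Maximum is barley→oil→salt→barley at 0.9368; no arbitrage — every cycle loses value.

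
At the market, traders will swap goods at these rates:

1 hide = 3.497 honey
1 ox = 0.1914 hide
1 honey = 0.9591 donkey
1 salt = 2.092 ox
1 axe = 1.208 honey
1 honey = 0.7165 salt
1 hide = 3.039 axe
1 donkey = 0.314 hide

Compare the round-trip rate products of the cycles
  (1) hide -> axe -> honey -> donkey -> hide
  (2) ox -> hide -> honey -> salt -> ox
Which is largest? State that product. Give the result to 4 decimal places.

1.1056

(1) 3.039 × 1.208 × 0.9591 × 0.314 = 1.10558
(2) 0.1914 × 3.497 × 0.7165 × 2.092 = 1.00326
Highest is cycle (1) at 1.1056 (>1, arbitrage).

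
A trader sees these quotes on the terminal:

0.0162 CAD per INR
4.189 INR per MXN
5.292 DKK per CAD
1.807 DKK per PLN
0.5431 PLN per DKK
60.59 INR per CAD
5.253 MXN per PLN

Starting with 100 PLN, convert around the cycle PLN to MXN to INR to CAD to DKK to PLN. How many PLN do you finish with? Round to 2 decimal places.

102.45

100 PLN × 5.253 = 525.3 MXN
525.3 MXN × 4.189 = 2200.4817 INR
2200.4817 INR × 0.0162 = 35.64780354 CAD
35.64780354 CAD × 5.292 = 188.64817633368 DKK
188.64817633368 DKK × 0.5431 = 102.454824566821608 PLN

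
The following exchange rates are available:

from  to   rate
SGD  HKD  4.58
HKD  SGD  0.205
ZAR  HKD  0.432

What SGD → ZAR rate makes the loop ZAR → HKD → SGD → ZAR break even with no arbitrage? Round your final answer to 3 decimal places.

Known legs of the cycle: 0.432 × 0.205 = 0.08856
For no arbitrage the full-cycle product must be 1, so the missing rate is 1 / 0.08856 ≈ 11.29178.

11.292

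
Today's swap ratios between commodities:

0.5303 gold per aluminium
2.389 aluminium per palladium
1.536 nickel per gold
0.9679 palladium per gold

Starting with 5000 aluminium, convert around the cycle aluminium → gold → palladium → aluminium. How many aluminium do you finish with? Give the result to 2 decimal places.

6131.10

5000 aluminium × 0.5303 = 2651.5 gold
2651.5 gold × 0.9679 = 2566.38685 palladium
2566.38685 palladium × 2.389 = 6131.09818465 aluminium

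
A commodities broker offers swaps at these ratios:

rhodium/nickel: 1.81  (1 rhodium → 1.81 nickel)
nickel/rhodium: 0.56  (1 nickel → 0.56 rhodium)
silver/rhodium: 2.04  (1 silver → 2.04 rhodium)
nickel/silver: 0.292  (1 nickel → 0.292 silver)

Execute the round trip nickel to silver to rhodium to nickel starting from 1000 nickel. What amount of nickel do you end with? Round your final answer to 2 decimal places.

1000 nickel × 0.292 = 292 silver
292 silver × 2.04 = 595.68 rhodium
595.68 rhodium × 1.81 = 1078.1808 nickel

1078.18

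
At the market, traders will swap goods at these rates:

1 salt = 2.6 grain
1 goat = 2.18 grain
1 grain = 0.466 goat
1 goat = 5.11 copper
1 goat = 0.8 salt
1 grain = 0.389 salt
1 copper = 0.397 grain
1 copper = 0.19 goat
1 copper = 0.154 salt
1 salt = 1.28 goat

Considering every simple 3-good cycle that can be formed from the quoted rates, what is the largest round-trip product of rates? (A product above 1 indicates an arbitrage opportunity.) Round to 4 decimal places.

goat→grain→salt→goat: 2.18 × 0.389 × 1.28 = 1.08547
goat→copper→salt→goat: 5.11 × 0.154 × 1.28 = 1.00728
goat→salt→grain→goat: 0.8 × 2.6 × 0.466 = 0.96928
goat→copper→grain→goat: 5.11 × 0.397 × 0.466 = 0.94536
Maximum is goat→grain→salt→goat at 1.0855; arbitrage exists.

1.0855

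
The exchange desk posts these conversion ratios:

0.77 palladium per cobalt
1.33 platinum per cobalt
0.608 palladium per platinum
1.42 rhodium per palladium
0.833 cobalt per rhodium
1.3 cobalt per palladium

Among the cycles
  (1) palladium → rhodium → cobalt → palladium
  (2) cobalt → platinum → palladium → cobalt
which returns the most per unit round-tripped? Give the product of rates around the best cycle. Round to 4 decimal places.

(1) 1.42 × 0.833 × 0.77 = 0.91080
(2) 1.33 × 0.608 × 1.3 = 1.05123
Highest is cycle (2) at 1.0512 (>1, arbitrage).

1.0512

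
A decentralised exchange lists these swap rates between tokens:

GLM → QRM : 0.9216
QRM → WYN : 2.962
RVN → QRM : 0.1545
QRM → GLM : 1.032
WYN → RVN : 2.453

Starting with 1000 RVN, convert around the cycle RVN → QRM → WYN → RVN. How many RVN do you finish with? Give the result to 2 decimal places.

1000 RVN × 0.1545 = 154.5 QRM
154.5 QRM × 2.962 = 457.629 WYN
457.629 WYN × 2.453 = 1122.563937 RVN

1122.56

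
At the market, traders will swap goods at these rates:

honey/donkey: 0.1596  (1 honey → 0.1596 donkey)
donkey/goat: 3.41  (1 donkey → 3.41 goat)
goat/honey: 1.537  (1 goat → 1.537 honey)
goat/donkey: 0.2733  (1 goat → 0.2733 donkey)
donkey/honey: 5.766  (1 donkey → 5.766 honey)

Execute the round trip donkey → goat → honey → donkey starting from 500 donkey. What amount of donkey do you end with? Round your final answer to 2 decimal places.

500 donkey × 3.41 = 1705 goat
1705 goat × 1.537 = 2620.585 honey
2620.585 honey × 0.1596 = 418.245366 donkey

418.25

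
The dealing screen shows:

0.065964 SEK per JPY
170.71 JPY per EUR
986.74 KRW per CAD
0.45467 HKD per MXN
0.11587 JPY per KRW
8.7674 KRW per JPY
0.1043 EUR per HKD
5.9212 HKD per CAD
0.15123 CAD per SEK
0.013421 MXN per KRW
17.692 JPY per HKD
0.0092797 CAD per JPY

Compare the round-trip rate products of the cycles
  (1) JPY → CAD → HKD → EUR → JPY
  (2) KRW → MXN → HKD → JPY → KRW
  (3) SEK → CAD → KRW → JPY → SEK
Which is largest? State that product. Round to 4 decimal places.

1.1406

(1) 0.0092797 × 5.9212 × 0.1043 × 170.71 = 0.97833
(2) 0.013421 × 0.45467 × 17.692 × 8.7674 = 0.94652
(3) 0.15123 × 986.74 × 0.11587 × 0.065964 = 1.14056
Highest is cycle (3) at 1.1406 (>1, arbitrage).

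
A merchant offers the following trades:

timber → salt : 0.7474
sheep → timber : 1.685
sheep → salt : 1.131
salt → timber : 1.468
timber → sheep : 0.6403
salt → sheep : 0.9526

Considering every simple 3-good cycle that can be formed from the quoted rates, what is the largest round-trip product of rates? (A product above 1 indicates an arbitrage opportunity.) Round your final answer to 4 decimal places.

1.1997

sheep→timber→salt→sheep: 1.685 × 0.7474 × 0.9526 = 1.19967
sheep→salt→timber→sheep: 1.131 × 1.468 × 0.6403 = 1.06310
Maximum is sheep→timber→salt→sheep at 1.1997; arbitrage exists.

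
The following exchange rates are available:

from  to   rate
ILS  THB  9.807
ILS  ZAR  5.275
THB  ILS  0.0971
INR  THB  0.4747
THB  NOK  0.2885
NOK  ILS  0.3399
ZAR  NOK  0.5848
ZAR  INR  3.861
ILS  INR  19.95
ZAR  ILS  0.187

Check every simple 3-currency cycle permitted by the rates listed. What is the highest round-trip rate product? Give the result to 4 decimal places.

1.0485

NOK→ILS→ZAR→NOK: 0.3399 × 5.275 × 0.5848 = 1.04853
NOK→ILS→THB→NOK: 0.3399 × 9.807 × 0.2885 = 0.96169
THB→ILS→INR→THB: 0.0971 × 19.95 × 0.4747 = 0.91956
Maximum is NOK→ILS→ZAR→NOK at 1.0485; arbitrage exists.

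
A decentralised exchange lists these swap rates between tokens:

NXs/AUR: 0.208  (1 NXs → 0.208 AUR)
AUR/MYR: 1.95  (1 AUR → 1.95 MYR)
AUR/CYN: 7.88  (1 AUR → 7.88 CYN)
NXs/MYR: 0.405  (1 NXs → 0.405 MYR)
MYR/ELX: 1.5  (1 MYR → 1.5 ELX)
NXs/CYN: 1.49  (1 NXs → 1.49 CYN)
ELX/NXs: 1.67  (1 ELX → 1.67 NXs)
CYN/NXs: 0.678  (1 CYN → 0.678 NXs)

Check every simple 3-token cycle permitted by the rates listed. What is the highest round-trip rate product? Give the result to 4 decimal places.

1.1113

AUR→CYN→NXs→AUR: 7.88 × 0.678 × 0.208 = 1.11127
MYR→ELX→NXs→MYR: 1.5 × 1.67 × 0.405 = 1.01453
Maximum is AUR→CYN→NXs→AUR at 1.1113; arbitrage exists.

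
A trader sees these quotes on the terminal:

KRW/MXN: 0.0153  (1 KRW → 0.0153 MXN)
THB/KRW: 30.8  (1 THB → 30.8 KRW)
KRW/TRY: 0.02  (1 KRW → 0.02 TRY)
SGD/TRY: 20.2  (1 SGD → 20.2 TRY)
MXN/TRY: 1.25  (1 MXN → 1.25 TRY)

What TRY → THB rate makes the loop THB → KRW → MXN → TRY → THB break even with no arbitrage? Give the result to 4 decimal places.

Known legs of the cycle: 30.8 × 0.0153 × 1.25 = 0.58905
For no arbitrage the full-cycle product must be 1, so the missing rate is 1 / 0.58905 ≈ 1.697649.

1.6976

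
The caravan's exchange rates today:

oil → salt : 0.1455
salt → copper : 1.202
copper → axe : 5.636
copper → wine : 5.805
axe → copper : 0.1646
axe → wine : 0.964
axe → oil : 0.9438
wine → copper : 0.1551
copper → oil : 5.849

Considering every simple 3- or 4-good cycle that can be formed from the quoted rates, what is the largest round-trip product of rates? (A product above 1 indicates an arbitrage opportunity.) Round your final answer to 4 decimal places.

salt→copper→oil→salt: 1.202 × 5.849 × 0.1455 = 1.02294
axe→oil→salt→copper→axe: 0.9438 × 0.1455 × 1.202 × 5.636 = 0.93029
wine→copper→axe→wine: 0.1551 × 5.636 × 0.964 = 0.84267
Maximum is salt→copper→oil→salt at 1.0229; arbitrage exists.

1.0229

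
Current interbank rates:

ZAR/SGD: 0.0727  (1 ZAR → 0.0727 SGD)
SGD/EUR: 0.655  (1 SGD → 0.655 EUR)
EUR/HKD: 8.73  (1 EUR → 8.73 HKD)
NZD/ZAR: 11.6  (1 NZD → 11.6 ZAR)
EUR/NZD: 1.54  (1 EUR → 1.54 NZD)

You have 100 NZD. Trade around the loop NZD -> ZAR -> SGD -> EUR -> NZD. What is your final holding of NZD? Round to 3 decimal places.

85.066

100 NZD × 11.6 = 1160 ZAR
1160 ZAR × 0.0727 = 84.332 SGD
84.332 SGD × 0.655 = 55.23746 EUR
55.23746 EUR × 1.54 = 85.0656884 NZD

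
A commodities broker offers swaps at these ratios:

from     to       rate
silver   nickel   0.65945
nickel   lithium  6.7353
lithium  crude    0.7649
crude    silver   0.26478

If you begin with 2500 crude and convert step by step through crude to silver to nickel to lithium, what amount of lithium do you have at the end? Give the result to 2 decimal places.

2940.11

2500 crude × 0.26478 = 661.95 silver
661.95 silver × 0.65945 = 436.5229275 nickel
436.5229275 nickel × 6.7353 = 2940.11287359075 lithium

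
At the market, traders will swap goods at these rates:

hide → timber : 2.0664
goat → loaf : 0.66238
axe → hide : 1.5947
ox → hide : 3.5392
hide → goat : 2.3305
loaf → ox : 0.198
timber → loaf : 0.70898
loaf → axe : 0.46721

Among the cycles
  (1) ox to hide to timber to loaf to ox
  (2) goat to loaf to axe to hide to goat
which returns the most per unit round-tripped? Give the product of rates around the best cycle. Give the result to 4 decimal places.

1.1501

(1) 3.5392 × 2.0664 × 0.70898 × 0.198 = 1.02664
(2) 0.66238 × 0.46721 × 1.5947 × 2.3305 = 1.15013
Highest is cycle (2) at 1.1501 (>1, arbitrage).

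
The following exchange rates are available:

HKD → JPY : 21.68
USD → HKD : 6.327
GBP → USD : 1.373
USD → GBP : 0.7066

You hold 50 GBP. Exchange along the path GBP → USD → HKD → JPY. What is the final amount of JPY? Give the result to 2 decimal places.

9416.68

50 GBP × 1.373 = 68.65 USD
68.65 USD × 6.327 = 434.34855 HKD
434.34855 HKD × 21.68 = 9416.676564 JPY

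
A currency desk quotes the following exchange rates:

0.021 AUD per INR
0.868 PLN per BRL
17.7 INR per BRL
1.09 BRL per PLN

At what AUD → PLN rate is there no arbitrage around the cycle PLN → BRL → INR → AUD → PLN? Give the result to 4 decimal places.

Known legs of the cycle: 1.09 × 17.7 × 0.021 = 0.405153
For no arbitrage the full-cycle product must be 1, so the missing rate is 1 / 0.405153 ≈ 2.468203.

2.4682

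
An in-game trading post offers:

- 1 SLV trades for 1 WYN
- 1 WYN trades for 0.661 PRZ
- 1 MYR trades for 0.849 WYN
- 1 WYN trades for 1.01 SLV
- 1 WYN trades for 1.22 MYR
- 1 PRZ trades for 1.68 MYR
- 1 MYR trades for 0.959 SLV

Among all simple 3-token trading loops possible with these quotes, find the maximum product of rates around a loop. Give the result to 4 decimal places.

1.1700

SLV→WYN→MYR→SLV: 1 × 1.22 × 0.959 = 1.16998
PRZ→MYR→WYN→PRZ: 1.68 × 0.849 × 0.661 = 0.94280
Maximum is SLV→WYN→MYR→SLV at 1.1700; arbitrage exists.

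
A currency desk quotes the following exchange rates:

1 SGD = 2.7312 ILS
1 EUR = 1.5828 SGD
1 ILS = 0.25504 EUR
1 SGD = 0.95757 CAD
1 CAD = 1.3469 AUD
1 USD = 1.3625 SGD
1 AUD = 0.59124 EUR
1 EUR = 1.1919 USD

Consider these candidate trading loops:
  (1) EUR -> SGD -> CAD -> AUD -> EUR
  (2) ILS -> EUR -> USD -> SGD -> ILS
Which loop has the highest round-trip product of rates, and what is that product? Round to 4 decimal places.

(1) 1.5828 × 0.95757 × 1.3469 × 0.59124 = 1.20697
(2) 0.25504 × 1.1919 × 1.3625 × 2.7312 = 1.13120
Highest is cycle (1) at 1.2070 (>1, arbitrage).

1.2070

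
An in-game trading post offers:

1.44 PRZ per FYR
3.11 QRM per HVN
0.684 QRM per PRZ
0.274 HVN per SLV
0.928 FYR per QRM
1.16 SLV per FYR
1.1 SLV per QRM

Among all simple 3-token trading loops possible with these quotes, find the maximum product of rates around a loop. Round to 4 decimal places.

0.9374

QRM→SLV→HVN→QRM: 1.1 × 0.274 × 3.11 = 0.93735
FYR→PRZ→QRM→FYR: 1.44 × 0.684 × 0.928 = 0.91404
Maximum is QRM→SLV→HVN→QRM at 0.9374; no arbitrage — every cycle loses value.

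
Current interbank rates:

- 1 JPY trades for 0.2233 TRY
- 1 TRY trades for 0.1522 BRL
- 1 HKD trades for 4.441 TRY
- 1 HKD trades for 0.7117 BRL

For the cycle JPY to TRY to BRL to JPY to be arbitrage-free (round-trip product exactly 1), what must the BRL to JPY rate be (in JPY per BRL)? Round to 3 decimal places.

29.424

Known legs of the cycle: 0.2233 × 0.1522 = 0.03398626
For no arbitrage the full-cycle product must be 1, so the missing rate is 1 / 0.03398626 ≈ 29.42366.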